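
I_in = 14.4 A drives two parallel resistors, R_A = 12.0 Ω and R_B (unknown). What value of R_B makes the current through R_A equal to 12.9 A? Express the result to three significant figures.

The fraction through R_A equals R_B/(R_A+R_B).
With f = 0.8958, R_B = R_A · f/(1−f) = 12.0 × 8.600 = 103.2 Ω.

R_B ≈ 103 Ω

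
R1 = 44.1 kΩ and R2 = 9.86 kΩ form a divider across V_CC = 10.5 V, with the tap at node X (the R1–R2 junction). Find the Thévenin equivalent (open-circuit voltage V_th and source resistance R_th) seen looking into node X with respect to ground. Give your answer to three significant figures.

Open-circuit (no load on X): V_th = V_CC · R2/(R1 + R2) = 10.5 × 9.86/(44.10 + 9.86) = 1.919 V.
With V_CC suppressed (replaced by a short), R_th = R1 ‖ R2 = (44.10 × 9.86)/(44.10 + 9.86) = 8.058 kΩ.

V_th ≈ 1.92 V, R_th ≈ 8.06 kΩ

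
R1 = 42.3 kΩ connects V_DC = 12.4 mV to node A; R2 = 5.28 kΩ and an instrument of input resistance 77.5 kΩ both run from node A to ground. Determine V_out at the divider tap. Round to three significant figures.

First combine the lower leg with the load: R2 ‖ R_L = 4.943 kΩ.
Voltage divider with the loaded lower leg: V_out = 12.4 × 4.943/(42.3 + 4.943) = 12.4 × 0.1046 = 1.297 mV.
(Unloaded it would be 1.38 mV; the load pulls it down.)

V_out ≈ 1.30 mV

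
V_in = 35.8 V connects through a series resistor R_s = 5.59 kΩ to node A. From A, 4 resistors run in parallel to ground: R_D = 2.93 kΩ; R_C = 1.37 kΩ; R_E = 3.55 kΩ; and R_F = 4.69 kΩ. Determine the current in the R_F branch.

I ≈ 0.783 mA

Combine the parallel branches: R_p = (1/2.93 + 1/1.37 + 1/3.55 + 1/4.69)⁻¹ = 0.6385 kΩ.
Node voltage V_A = V_in · R_p/(R_s + R_p) = 35.8 × 0.1025 = 3.670 V.
Branch current I = V_A/R_F = 3.670/4.69 = 0.7825 mA.
(Check via current divider: I_total = 5.748 mA; share G_k/ΣG = 0.1361 → same result.)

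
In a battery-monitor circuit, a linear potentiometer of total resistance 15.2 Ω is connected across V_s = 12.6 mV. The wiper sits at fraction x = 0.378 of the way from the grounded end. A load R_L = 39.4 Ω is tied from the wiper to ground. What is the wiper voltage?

V_out ≈ 4.37 mV

Lower segment x·R_p = 5.746 Ω; upper segment (1−x)·R_p = 9.454 Ω.
Lower segment in parallel with the load: 5.746 ‖ 39.4 = 5.014 Ω.
V_out = 12.6 × 5.014/(9.454 + 5.014) = 4.367 mV.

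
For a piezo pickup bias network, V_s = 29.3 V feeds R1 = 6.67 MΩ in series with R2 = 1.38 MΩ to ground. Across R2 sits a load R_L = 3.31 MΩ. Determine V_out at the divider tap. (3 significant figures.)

The load sits in parallel with R2, giving an effective lower resistance R2' = R2·R_L/(R2+R_L) = 0.9739 MΩ.
Then V_out = V_s · R2'/(R1 + R2') = 29.3 × 0.9739/7.644 = 3.733 V.

V_out ≈ 3.73 V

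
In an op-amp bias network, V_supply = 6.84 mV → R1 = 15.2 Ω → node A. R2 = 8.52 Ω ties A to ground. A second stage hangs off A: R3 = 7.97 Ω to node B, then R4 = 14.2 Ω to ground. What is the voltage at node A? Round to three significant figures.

V_A ≈ 1.97 mV

Looking into the second stage from A: R3 + R4 = 22.17 Ω appears in parallel with R2.
Effective lower resistance at A: R2 ‖ 22.17 = 6.155 Ω.
V_A = 6.84 × 6.155/(15.2 + 6.155) = 1.971 mV.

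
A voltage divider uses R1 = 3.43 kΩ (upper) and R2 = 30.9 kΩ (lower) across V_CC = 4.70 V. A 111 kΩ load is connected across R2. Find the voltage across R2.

First combine the lower leg with the load: R2 ‖ R_L = 24.17 kΩ.
Now apply the divider: V_out = 4.70 × 0.8757 = 4.116 V.

V_out ≈ 4.12 V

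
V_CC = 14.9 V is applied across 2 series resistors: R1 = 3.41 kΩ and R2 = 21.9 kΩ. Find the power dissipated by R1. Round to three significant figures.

P ≈ 1.18 mW

The common current is I = 14.9/25.31 = 0.5887 mA.
V(R1) = I·R = 2.007 V; P = V·I = 2.007 × 0.5887 = 1.182 mW.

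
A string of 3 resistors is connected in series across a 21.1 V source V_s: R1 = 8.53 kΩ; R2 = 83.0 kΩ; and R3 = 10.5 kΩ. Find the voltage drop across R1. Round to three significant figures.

V ≈ 1.76 V

Series total: ΣR = 8.53 + 83.0 + 10.5 = 102.0 kΩ.
By the voltage-divider rule, V = 21.1 × 8.530/102.0 = 1.764 V.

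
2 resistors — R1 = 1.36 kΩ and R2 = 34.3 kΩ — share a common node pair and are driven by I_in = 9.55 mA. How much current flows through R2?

Two-branch current divider: I_k = I_in · R_other/(R_1 + R_2).
I(R2) = 9.55 × 1.36/(1.36 + 34.3) = 9.55 × 0.03814 = 0.3642 mA.

I ≈ 0.364 mA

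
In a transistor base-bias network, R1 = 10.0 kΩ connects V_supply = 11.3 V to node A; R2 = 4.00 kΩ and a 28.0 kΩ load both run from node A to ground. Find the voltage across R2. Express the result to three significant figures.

The load sits in parallel with R2, giving an effective lower resistance R2' = R2·R_L/(R2+R_L) = 3.500 kΩ.
Then V_out = V_supply · R2'/(R1 + R2') = 11.3 × 3.500/13.50 = 2.930 V.

V_out ≈ 2.93 V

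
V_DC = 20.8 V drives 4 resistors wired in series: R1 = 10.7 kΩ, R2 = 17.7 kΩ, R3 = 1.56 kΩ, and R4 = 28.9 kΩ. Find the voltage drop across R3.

Series total: ΣR = 10.7 + 17.7 + 1.56 + 28.9 = 58.86 kΩ.
Voltage divider: V = V_DC · (1.560 / 58.86) = 20.8 × 0.02650 = 0.5513 V.

V ≈ 0.551 V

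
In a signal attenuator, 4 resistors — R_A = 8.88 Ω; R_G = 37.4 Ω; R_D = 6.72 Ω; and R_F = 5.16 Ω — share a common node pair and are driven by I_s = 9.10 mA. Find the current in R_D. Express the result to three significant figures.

I ≈ 2.81 mA

ΣG = 1/8.88 + 1/37.4 + 1/6.72 + 1/5.16 = 0.4820.
R_D takes the fraction G_k/ΣG = 0.1488/0.4820 = 0.3088, so I = 9.10 × 0.3088 = 2.810 mA.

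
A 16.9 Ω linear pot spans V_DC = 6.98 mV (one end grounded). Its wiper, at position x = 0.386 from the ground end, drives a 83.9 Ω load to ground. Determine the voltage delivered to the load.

Lower segment x·R_p = 6.523 Ω; upper segment (1−x)·R_p = 10.38 Ω.
Lower segment in parallel with the load: 6.523 ‖ 83.9 = 6.053 Ω.
V_out = 6.98 × 6.053/(10.38 + 6.053) = 2.572 mV.

V_out ≈ 2.57 mV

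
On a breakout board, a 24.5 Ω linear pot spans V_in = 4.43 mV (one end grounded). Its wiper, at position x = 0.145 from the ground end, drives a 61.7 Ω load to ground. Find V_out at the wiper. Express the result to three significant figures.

Split the track: R_lower = x·R_p = 3.552 Ω, R_upper = (1−x)·R_p = 20.95 Ω.
R_L loads the lower segment: effective lower R = 3.359 Ω.
V_out = 4.43 × 3.359/(20.95 + 3.359) = 0.6122 mV.

V_out ≈ 0.612 mV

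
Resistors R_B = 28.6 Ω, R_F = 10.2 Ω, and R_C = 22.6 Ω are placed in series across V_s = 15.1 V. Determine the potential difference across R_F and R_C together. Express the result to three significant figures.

Total series resistance ΣR = 28.6 + 10.2 + 22.6 = 61.40 Ω.
R_{R_F..R_C} = 10.2 + 22.6 = 32.80 Ω.
V = V_s · R/ΣR = 15.1 × 0.5342 = 8.066 V.

V ≈ 8.07 V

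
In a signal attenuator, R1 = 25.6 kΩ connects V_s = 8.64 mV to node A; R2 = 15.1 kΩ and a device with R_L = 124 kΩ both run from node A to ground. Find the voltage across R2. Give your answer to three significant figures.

V_out ≈ 2.98 mV

R2 ‖ R_L = (15.1 × 124)/(15.1 + 124) = 13.46 kΩ.
Then V_out = V_s · R2'/(R1 + R2') = 8.64 × 13.46/39.06 = 2.977 mV.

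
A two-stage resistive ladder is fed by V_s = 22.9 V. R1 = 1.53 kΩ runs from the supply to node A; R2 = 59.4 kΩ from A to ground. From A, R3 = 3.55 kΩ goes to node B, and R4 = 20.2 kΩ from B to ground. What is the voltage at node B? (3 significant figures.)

Node A sees R2 in parallel with the series input of stage 2, R3 + R4 = 23.75 kΩ.
R2 ‖ (R3+R4) = 16.97 kΩ.
V_A = 22.9 × 16.97/(1.53 + 16.97) = 21.01 V.
Then the unloaded second divider: V_B = V_A × R4/(R3+R4) = 21.01 × 0.8505 = 17.87 V.

V_B ≈ 17.9 V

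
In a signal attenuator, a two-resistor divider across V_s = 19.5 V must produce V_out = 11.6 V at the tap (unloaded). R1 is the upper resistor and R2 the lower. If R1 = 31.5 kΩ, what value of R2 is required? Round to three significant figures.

V_out/V_s = R2/(R1+R2) = 0.5949.
So R2 = R1 · V_out/(V_s − V_out) = 31.5 × 11.6/(19.5 − 11.6) = 31.5 × 1.468 = 46.25 kΩ.

R2 ≈ 46.3 kΩ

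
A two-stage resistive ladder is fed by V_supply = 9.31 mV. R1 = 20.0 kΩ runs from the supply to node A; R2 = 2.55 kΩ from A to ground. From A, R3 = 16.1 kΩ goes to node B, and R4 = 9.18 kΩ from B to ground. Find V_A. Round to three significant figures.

V_A ≈ 0.966 mV

Node A sees R2 in parallel with the series input of stage 2, R3 + R4 = 25.28 kΩ.
Effective lower resistance at A: R2 ‖ 25.28 = 2.316 kΩ.
V_A = 9.31 × 2.316/(20.0 + 2.316) = 0.9663 mV.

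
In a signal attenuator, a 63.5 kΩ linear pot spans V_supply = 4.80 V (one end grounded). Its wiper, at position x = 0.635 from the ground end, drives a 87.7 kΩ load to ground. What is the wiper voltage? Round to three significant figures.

V_out ≈ 2.61 V

The pot divides into 23.18 kΩ above the wiper and 40.32 kΩ below.
Lower segment in parallel with the load: 40.32 ‖ 87.7 = 27.62 kΩ.
Loaded-divider output: V_out = 4.80 × 0.5437 = 2.610 V.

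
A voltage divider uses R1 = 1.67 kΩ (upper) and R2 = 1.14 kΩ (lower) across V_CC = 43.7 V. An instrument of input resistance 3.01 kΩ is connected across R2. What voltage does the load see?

First combine the lower leg with the load: R2 ‖ R_L = 0.8268 kΩ.
Now apply the divider: V_out = 43.7 × 0.3312 = 14.47 V.
(Unloaded it would be 17.7 V; the load pulls it down.)

V_out ≈ 14.5 V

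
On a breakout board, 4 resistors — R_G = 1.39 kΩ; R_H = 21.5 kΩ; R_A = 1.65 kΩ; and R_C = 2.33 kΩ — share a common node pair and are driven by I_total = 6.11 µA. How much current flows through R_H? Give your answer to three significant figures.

Conductances: ΣG = 1/1.39 + 1/21.5 + 1/1.65 + 1/2.33 = 1.801 (1/kΩ).
R_H takes the fraction G_k/ΣG = 0.04651/1.801 = 0.02582, so I = 6.11 × 0.02582 = 0.1578 µA.

I ≈ 0.158 µA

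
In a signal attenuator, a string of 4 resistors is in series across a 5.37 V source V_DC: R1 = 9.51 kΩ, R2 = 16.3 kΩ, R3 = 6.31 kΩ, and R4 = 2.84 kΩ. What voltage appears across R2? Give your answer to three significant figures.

V ≈ 2.50 V

Series total: ΣR = 9.51 + 16.3 + 6.31 + 2.84 = 34.96 kΩ.
Voltage divider: V = V_DC · (16.30 / 34.96) = 5.37 × 0.4662 = 2.504 V.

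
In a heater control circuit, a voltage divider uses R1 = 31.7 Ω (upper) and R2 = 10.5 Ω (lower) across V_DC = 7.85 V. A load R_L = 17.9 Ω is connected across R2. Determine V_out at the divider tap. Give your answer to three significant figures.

R2 ‖ R_L = (10.5 × 17.9)/(10.5 + 17.9) = 6.618 Ω.
Voltage divider with the loaded lower leg: V_out = 7.85 × 6.618/(31.7 + 6.618) = 7.85 × 0.1727 = 1.356 V.

V_out ≈ 1.36 V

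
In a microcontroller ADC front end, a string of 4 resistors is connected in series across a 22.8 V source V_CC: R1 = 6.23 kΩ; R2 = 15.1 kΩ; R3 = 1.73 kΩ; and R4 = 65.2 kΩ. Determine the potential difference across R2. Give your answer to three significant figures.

V ≈ 3.90 V

ΣR = 6.23 + 15.1 + 1.73 + 65.2 = 88.26 kΩ.
V = V_CC · R/ΣR = 22.8 × 0.1711 = 3.901 V.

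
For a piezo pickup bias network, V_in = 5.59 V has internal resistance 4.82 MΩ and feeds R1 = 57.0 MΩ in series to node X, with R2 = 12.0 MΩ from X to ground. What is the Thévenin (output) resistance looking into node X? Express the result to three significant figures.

R1' = 4.82 + 57.0 = 61.82 MΩ (source resistance + R1).
Zeroing V_in shorts the top of R1' to ground, so R_th = R1' ‖ R2 = 10.05 MΩ.

R_th ≈ 10.0 MΩ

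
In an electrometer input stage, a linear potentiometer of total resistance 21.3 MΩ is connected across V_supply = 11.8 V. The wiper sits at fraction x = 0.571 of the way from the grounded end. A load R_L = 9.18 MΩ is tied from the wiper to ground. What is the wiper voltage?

The pot divides into 9.138 MΩ above the wiper and 12.16 MΩ below.
R_L loads the lower segment: effective lower R = 5.231 MΩ.
Then V_out = V_supply · 5.231/(9.138 + 5.231) = 4.296 V.

V_out ≈ 4.30 V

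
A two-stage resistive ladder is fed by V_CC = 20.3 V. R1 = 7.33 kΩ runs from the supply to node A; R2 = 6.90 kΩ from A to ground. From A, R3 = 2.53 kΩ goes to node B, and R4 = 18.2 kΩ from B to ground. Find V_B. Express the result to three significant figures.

V_B ≈ 7.38 V

Node A sees R2 in parallel with the series input of stage 2, R3 + R4 = 20.73 kΩ.
Effective lower resistance at A: R2 ‖ 20.73 = 5.177 kΩ.
So V_A = 20.3 × 0.4139 = 8.403 V.
Stage 2 is unloaded, so V_B = V_A · R4/(R3+R4) = 8.403 × 18.2/20.73 = 7.377 V.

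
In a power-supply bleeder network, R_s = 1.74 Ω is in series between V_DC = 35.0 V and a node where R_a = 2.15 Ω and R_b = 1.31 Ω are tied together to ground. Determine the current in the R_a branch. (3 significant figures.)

Combine the parallel branches: R_p = (1/2.15 + 1/1.31)⁻¹ = 0.8140 Ω.
V_A by voltage divider: V_A = 35.0 × 0.8140/(1.74 + 0.8140) = 11.16 V.
Branch current I = V_A/R_a = 11.16/2.15 = 5.188 A.

I ≈ 5.19 A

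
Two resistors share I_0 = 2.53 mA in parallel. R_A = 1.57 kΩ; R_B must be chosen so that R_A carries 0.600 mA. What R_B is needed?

Two-branch current divider: I_A = I_0 · R_B/(R_A + R_B).
With f = 0.2372, R_B = R_A · f/(1−f) = 1.57 × 0.3109 = 0.4881 kΩ.

R_B ≈ 0.488 kΩ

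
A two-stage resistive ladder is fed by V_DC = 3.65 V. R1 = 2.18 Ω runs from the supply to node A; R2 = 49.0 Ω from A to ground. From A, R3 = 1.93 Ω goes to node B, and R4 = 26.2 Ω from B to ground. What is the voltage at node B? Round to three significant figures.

V_B ≈ 3.03 V

The second stage (R3 + R4 = 28.13 Ω) loads node A in parallel with R2.
Effective lower resistance at A: R2 ‖ 28.13 = 17.87 Ω.
First divider: V_A = V_DC · 17.87/(2.18 + 17.87) = 3.253 V.
V_B = V_A × 0.9314 = 3.030 V.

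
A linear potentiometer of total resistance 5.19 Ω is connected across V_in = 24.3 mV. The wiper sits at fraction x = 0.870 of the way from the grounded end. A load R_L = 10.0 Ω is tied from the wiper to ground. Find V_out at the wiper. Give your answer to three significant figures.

Lower segment x·R_p = 4.515 Ω; upper segment (1−x)·R_p = 0.6747 Ω.
Lower segment in parallel with the load: 4.515 ‖ 10.0 = 3.111 Ω.
Loaded-divider output: V_out = 24.3 × 0.8218 = 19.97 mV.

V_out ≈ 20.0 mV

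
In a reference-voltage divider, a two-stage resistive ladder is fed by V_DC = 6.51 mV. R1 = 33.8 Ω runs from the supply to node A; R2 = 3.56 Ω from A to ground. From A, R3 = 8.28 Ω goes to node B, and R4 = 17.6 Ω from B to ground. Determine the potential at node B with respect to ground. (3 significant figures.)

Node A sees R2 in parallel with the series input of stage 2, R3 + R4 = 25.88 Ω.
R2 ‖ (R3+R4) = 3.130 Ω.
First divider: V_A = V_DC · 3.130/(33.8 + 3.130) = 0.5517 mV.
Then the unloaded second divider: V_B = V_A × R4/(R3+R4) = 0.5517 × 0.6801 = 0.3752 mV.

V_B ≈ 0.375 mV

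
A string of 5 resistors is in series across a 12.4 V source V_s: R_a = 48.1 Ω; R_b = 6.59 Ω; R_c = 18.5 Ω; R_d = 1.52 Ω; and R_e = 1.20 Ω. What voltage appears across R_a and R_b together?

V ≈ 8.93 V

Series total: ΣR = 48.1 + 6.59 + 18.5 + 1.52 + 1.20 = 75.91 Ω.
R_{R_a..R_b} = 48.1 + 6.59 = 54.69 Ω.
Voltage divider: V = V_s · (54.69 / 75.91) = 12.4 × 0.7205 = 8.934 V.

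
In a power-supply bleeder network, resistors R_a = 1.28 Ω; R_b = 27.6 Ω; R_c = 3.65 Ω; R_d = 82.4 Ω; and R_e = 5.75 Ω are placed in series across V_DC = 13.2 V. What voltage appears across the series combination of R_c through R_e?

V ≈ 10.0 V

Total series resistance ΣR = 1.28 + 27.6 + 3.65 + 82.4 + 5.75 = 120.7 Ω.
R_{R_c..R_e} = 3.65 + 82.4 + 5.75 = 91.80 Ω.
Voltage divider: V = V_DC · (91.80 / 120.7) = 13.2 × 0.7607 = 10.04 V.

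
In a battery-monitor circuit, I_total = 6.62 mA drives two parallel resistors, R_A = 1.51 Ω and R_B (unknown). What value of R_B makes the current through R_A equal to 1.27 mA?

R_B ≈ 0.358 Ω

The fraction through R_A equals R_B/(R_A+R_B).
1.27/6.62 = R_B/(R_A + R_B) → R_B = R_A · (0.1918)/(1 − 0.1918) = 1.51 × 0.2374 = 0.3584 Ω.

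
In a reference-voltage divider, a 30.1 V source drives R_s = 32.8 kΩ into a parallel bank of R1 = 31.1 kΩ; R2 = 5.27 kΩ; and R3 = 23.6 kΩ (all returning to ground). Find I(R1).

Combine the parallel branches: R_p = (1/31.1 + 1/5.27 + 1/23.6)⁻¹ = 3.784 kΩ.
V_A = 30.1 × 3.784/36.58 = 3.113 V.
Branch current I = V_A/R1 = 3.113/31.1 = 0.1001 mA.
(Equivalently: I_total = 0.8228 mA, then current-divider fraction G_k/ΣG = 0.1217.)

I ≈ 0.100 mA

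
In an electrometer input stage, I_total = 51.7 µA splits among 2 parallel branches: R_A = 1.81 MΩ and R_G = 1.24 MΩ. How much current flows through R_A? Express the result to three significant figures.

I ≈ 21.0 µA

With just two branches, the current splits inversely with resistance.
I(R_A) = 51.7 × 1.24/(1.81 + 1.24) = 51.7 × 0.4066 = 21.02 µA.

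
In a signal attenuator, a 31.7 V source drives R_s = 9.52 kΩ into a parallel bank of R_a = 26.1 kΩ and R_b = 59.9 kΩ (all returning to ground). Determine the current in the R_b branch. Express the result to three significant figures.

Parallel bank: R_p = 1/(1/26.1 + 1/59.9) = 18.18 kΩ.
Node voltage V_A = V_s · R_p/(R_s + R_p) = 31.7 × 0.6563 = 20.80 V.
Branch current I = V_A/R_b = 20.80/59.9 = 0.3473 mA.

I ≈ 0.347 mA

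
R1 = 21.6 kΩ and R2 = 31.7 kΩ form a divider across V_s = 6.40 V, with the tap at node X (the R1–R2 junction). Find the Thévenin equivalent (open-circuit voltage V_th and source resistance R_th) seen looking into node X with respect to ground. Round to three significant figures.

V_th ≈ 3.81 V, R_th ≈ 12.8 kΩ

With X open, the divider is unloaded: V_th = 6.40 × 31.7/53.30 = 3.806 V.
With V_s suppressed (replaced by a short), R_th = R1 ‖ R2 = (21.60 × 31.7)/(21.60 + 31.7) = 12.85 kΩ.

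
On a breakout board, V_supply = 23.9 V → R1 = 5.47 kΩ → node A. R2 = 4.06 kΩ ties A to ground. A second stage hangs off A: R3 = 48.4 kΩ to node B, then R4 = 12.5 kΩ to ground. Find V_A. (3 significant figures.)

Looking into the second stage from A: R3 + R4 = 60.90 kΩ appears in parallel with R2.
Effective lower resistance at A: R2 ‖ 60.90 = 3.806 kΩ.
First divider: V_A = V_supply · 3.806/(5.47 + 3.806) = 9.807 V.

V_A ≈ 9.81 V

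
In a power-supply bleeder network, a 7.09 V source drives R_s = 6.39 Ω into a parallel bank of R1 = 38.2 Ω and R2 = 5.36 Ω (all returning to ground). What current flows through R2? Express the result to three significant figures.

Parallel bank: R_p = 1/(1/38.2 + 1/5.36) = 4.700 Ω.
Node voltage V_A = V_s · R_p/(R_s + R_p) = 7.09 × 0.4238 = 3.005 V.
I(R2) = V_A / R2 = 3.005/5.36 = 0.5606 A.

I ≈ 0.561 A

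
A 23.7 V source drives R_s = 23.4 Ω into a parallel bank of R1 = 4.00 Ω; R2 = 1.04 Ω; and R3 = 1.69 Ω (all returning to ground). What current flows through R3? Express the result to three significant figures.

I ≈ 0.325 A

Equivalent of the parallel group: R_p = 0.5546 Ω.
V_A by voltage divider: V_A = 23.7 × 0.5546/(23.4 + 0.5546) = 0.5487 V.
I(R3) = V_A / R3 = 0.5487/1.69 = 0.3247 A.
(Equivalently: I_total = 0.9894 A, then current-divider fraction G_k/ΣG = 0.3281.)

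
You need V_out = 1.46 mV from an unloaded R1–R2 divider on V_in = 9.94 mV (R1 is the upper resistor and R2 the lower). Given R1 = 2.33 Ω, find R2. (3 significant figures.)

V_out/V_in = R2/(R1+R2) = 0.1469.
Rearranging, R2 = R1·k/(1−k) = 2.33 × 0.1722 = 0.4012 Ω.

R2 ≈ 0.401 Ω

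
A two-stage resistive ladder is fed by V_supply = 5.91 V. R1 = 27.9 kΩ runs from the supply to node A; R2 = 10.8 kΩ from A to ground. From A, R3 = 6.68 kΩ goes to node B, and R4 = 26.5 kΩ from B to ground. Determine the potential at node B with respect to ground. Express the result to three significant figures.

The second stage (R3 + R4 = 33.18 kΩ) loads node A in parallel with R2.
R2 ‖ (R3+R4) = 8.148 kΩ.
First divider: V_A = V_supply · 8.148/(27.9 + 8.148) = 1.336 V.
Stage 2 is unloaded, so V_B = V_A · R4/(R3+R4) = 1.336 × 26.5/33.18 = 1.067 V.

V_B ≈ 1.07 V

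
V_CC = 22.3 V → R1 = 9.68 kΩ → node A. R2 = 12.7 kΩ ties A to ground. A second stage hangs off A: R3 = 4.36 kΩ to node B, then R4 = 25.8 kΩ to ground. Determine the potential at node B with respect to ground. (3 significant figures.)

The second stage (R3 + R4 = 30.16 kΩ) loads node A in parallel with R2.
R2 ‖ (R3+R4) = 8.937 kΩ.
So V_A = 22.3 × 0.4800 = 10.70 V.
Stage 2 is unloaded, so V_B = V_A · R4/(R3+R4) = 10.70 × 25.8/30.16 = 9.157 V.

V_B ≈ 9.16 V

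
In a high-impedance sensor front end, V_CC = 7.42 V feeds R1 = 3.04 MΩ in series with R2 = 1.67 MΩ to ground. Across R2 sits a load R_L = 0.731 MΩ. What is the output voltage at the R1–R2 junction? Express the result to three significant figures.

First combine the lower leg with the load: R2 ‖ R_L = 0.5084 MΩ.
Now apply the divider: V_out = 7.42 × 0.1433 = 1.063 V.
(Unloaded it would be 2.63 V; the load pulls it down.)

V_out ≈ 1.06 V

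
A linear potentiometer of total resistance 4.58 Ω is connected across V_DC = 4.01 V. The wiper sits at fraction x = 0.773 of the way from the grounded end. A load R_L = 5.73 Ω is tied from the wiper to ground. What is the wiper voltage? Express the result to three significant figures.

Lower segment x·R_p = 3.540 Ω; upper segment (1−x)·R_p = 1.040 Ω.
(x·R_p) ‖ R_L = 2.188 Ω.
Loaded-divider output: V_out = 4.01 × 0.6779 = 2.718 V.
(Unloaded: V_out = x·V_DC = 3.10 V.)

V_out ≈ 2.72 V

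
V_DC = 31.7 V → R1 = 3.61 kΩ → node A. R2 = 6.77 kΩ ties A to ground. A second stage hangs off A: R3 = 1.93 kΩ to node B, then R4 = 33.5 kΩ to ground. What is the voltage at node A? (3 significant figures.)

Node A sees R2 in parallel with the series input of stage 2, R3 + R4 = 35.43 kΩ.
R2 ‖ (R3+R4) = 5.684 kΩ.
So V_A = 31.7 × 0.6116 = 19.39 V.

V_A ≈ 19.4 V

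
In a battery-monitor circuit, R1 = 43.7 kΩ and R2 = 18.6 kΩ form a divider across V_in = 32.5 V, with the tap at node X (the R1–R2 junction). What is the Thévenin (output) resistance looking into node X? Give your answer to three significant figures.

With V_in suppressed (replaced by a short), R_th = R1 ‖ R2 = (43.70 × 18.6)/(43.70 + 18.6) = 13.05 kΩ.

R_th ≈ 13.0 kΩ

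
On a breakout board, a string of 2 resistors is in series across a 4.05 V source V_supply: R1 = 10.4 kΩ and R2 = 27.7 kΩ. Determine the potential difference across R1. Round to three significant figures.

Series total: ΣR = 10.4 + 27.7 = 38.10 kΩ.
By the voltage-divider rule, V = 4.05 × 10.40/38.10 = 1.106 V.

V ≈ 1.11 V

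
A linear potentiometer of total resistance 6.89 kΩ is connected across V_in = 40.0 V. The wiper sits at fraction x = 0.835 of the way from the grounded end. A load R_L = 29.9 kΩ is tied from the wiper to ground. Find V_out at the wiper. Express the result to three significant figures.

V_out ≈ 32.4 V

Lower segment x·R_p = 5.753 kΩ; upper segment (1−x)·R_p = 1.137 kΩ.
Lower segment in parallel with the load: 5.753 ‖ 29.9 = 4.825 kΩ.
Then V_out = V_in · 4.825/(1.137 + 4.825) = 32.37 V.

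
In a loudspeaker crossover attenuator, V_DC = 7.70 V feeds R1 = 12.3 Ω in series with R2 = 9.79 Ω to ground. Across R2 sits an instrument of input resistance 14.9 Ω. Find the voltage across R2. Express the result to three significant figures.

The load sits in parallel with R2, giving an effective lower resistance R2' = R2·R_L/(R2+R_L) = 5.908 Ω.
Now apply the divider: V_out = 7.70 × 0.3245 = 2.498 V.

V_out ≈ 2.50 V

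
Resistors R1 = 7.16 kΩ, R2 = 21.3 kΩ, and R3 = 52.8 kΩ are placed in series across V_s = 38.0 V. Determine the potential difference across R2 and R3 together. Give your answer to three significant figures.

Total series resistance ΣR = 7.16 + 21.3 + 52.8 = 81.26 kΩ.
R_{R2..R3} = 21.3 + 52.8 = 74.10 kΩ.
By the voltage-divider rule, V = 38.0 × 74.10/81.26 = 34.65 V.

V ≈ 34.7 V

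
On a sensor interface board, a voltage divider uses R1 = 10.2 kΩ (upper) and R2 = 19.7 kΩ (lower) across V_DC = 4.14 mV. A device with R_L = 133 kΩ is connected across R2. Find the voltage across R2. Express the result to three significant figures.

V_out ≈ 2.60 mV

R2 ‖ R_L = (19.7 × 133)/(19.7 + 133) = 17.16 kΩ.
Then V_out = V_DC · R2'/(R1 + R2') = 4.14 × 17.16/27.36 = 2.596 mV.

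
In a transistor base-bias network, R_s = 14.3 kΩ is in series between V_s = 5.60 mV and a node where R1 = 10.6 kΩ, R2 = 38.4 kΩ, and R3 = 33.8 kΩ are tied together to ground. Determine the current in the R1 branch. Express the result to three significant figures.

Combine the parallel branches: R_p = (1/10.6 + 1/38.4 + 1/33.8)⁻¹ = 6.668 kΩ.
V_A = 5.60 × 6.668/20.97 = 1.781 mV.
Branch current I = V_A/R1 = 1.781/10.6 = 0.1680 µA.

I ≈ 0.168 µA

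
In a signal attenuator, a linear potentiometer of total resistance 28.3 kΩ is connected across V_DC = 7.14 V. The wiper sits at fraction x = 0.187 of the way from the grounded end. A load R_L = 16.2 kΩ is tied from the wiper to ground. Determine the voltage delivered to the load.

V_out ≈ 1.05 V

The pot divides into 23.01 kΩ above the wiper and 5.292 kΩ below.
R_L loads the lower segment: effective lower R = 3.989 kΩ.
Loaded-divider output: V_out = 7.14 × 0.1478 = 1.055 V.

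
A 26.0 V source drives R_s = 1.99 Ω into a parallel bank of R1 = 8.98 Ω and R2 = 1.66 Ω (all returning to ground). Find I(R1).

I ≈ 1.20 A

Equivalent of the parallel group: R_p = 1.401 Ω.
V_A by voltage divider: V_A = 26.0 × 1.401/(1.99 + 1.401) = 10.74 V.
I(R1) = V_A / R1 = 10.74/8.98 = 1.196 A.
(Equivalently: I_total = 7.667 A, then current-divider fraction G_k/ΣG = 0.1560.)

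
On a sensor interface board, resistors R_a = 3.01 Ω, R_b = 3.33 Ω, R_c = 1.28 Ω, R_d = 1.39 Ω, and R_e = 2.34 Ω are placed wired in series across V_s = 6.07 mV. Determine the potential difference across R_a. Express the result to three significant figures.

ΣR = 3.01 + 3.33 + 1.28 + 1.39 + 2.34 = 11.35 Ω.
V = V_s · R/ΣR = 6.07 × 0.2652 = 1.610 mV.

V ≈ 1.61 mV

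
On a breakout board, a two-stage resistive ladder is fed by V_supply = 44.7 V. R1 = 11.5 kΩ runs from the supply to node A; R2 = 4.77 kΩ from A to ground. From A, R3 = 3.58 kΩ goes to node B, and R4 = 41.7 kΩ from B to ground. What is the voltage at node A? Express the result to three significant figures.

Looking into the second stage from A: R3 + R4 = 45.28 kΩ appears in parallel with R2.
Effective lower resistance at A: R2 ‖ 45.28 = 4.315 kΩ.
V_A = 44.7 × 4.315/(11.5 + 4.315) = 12.20 V.

V_A ≈ 12.2 V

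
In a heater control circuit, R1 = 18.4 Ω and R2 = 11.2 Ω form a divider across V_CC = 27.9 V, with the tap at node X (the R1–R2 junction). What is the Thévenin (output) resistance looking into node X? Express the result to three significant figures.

With V_CC suppressed (replaced by a short), R_th = R1 ‖ R2 = (18.40 × 11.2)/(18.40 + 11.2) = 6.962 Ω.

R_th ≈ 6.96 Ω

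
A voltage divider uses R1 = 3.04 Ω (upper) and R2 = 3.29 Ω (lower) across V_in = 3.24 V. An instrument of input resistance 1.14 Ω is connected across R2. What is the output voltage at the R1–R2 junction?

V_out ≈ 0.706 V

First combine the lower leg with the load: R2 ‖ R_L = 0.8466 Ω.
Voltage divider with the loaded lower leg: V_out = 3.24 × 0.8466/(3.04 + 0.8466) = 3.24 × 0.2178 = 0.7058 V.
(Unloaded it would be 1.68 V; the load pulls it down.)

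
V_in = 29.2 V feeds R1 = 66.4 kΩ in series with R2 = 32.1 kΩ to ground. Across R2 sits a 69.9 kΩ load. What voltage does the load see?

First combine the lower leg with the load: R2 ‖ R_L = 22.00 kΩ.
Then V_out = V_in · R2'/(R1 + R2') = 29.2 × 22.00/88.40 = 7.266 V.

V_out ≈ 7.27 V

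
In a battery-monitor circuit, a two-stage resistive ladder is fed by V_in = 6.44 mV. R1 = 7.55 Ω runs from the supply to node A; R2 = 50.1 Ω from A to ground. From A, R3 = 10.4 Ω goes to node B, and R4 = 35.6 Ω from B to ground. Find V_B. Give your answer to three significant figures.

Looking into the second stage from A: R3 + R4 = 46.00 Ω appears in parallel with R2.
R2 ‖ (R3+R4) = 23.98 Ω.
First divider: V_A = V_in · 23.98/(7.55 + 23.98) = 4.898 mV.
Stage 2 is unloaded, so V_B = V_A · R4/(R3+R4) = 4.898 × 35.6/46.00 = 3.791 mV.

V_B ≈ 3.79 mV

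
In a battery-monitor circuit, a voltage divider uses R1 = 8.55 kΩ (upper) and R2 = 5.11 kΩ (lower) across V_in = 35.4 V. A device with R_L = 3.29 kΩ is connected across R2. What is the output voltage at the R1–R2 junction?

V_out ≈ 6.71 V

R2 ‖ R_L = (5.11 × 3.29)/(5.11 + 3.29) = 2.001 kΩ.
Voltage divider with the loaded lower leg: V_out = 35.4 × 2.001/(8.55 + 2.001) = 35.4 × 0.1897 = 6.715 V.
(Unloaded it would be 13.2 V; the load pulls it down.)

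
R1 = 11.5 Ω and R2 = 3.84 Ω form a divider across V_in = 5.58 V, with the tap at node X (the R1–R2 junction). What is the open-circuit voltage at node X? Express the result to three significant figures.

V_th ≈ 1.40 V

Open-circuit (no load on X): V_th = V_in · R2/(R1 + R2) = 5.58 × 3.84/(11.50 + 3.84) = 1.397 V.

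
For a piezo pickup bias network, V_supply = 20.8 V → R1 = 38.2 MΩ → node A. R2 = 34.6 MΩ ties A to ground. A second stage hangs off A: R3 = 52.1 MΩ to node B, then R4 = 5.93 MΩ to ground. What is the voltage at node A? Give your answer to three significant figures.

The second stage (R3 + R4 = 58.03 MΩ) loads node A in parallel with R2.
R2 ‖ (R3+R4) = 21.68 MΩ.
So V_A = 20.8 × 0.3620 = 7.530 V.

V_A ≈ 7.53 V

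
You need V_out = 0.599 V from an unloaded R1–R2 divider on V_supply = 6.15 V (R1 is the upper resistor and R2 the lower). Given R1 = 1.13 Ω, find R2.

Required fraction k = V_out/V_supply = 0.09740.
Rearranging, R2 = R1·k/(1−k) = 1.13 × 0.1079 = 0.1219 Ω.

R2 ≈ 0.122 Ω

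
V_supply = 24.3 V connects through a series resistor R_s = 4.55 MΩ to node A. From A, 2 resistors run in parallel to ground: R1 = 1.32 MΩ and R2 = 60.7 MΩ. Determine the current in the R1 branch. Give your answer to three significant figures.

I ≈ 4.07 µA

Equivalent of the parallel group: R_p = 1.292 MΩ.
Node voltage V_A = V_supply · R_p/(R_s + R_p) = 24.3 × 0.2211 = 5.374 V.
I(R1) = V_A / R1 = 5.374/1.32 = 4.071 µA.
(Check via current divider: I_total = 4.160 µA; share G_k/ΣG = 0.9787 → same result.)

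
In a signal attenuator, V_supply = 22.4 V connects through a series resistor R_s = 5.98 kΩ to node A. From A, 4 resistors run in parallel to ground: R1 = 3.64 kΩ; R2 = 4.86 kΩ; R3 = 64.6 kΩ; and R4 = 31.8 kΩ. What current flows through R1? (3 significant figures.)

I ≈ 1.48 mA

Combine the parallel branches: R_p = (1/3.64 + 1/4.86 + 1/64.6 + 1/31.8)⁻¹ = 1.896 kΩ.
V_A by voltage divider: V_A = 22.4 × 1.896/(5.98 + 1.896) = 5.392 V.
I(R1) = V_A / R1 = 5.392/3.64 = 1.481 mA.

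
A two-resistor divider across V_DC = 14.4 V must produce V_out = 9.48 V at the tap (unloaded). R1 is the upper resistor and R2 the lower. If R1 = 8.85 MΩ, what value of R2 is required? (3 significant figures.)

R2 ≈ 17.1 MΩ

Required fraction k = V_out/V_DC = 0.6583.
Rearranging, R2 = R1·k/(1−k) = 8.85 × 1.927 = 17.05 MΩ.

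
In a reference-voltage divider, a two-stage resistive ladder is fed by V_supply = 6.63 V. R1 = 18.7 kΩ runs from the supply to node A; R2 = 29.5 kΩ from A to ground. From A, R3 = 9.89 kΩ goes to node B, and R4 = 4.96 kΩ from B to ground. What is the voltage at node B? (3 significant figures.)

V_B ≈ 0.765 V

Node A sees R2 in parallel with the series input of stage 2, R3 + R4 = 14.85 kΩ.
R2 ‖ (R3+R4) = 9.878 kΩ.
V_A = 6.63 × 9.878/(18.7 + 9.878) = 2.292 V.
Then the unloaded second divider: V_B = V_A × R4/(R3+R4) = 2.292 × 0.3340 = 0.7654 V.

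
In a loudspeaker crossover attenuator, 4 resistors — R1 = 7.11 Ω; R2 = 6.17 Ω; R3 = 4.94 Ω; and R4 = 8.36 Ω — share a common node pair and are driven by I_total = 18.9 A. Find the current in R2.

Conductances: ΣG = 1/7.11 + 1/6.17 + 1/4.94 + 1/8.36 = 0.6248 (1/Ω).
R2 takes the fraction G_k/ΣG = 0.1621/0.6248 = 0.2594, so I = 18.9 × 0.2594 = 4.903 A.

I ≈ 4.90 A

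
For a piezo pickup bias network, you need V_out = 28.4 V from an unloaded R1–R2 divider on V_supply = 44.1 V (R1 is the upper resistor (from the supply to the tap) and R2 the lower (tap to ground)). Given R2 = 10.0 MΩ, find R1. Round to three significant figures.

R1 ≈ 5.53 MΩ

V_out/V_supply = R2/(R1+R2) = 0.6440.
R1 = R2·(1/k − 1) = 10.0 × 0.5528 = 5.528 MΩ.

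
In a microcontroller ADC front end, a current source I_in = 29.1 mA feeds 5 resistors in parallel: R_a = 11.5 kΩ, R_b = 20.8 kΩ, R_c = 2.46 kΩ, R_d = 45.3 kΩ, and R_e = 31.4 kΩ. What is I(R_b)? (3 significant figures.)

I ≈ 2.35 mA

Conductances: ΣG = 1/11.5 + 1/20.8 + 1/2.46 + 1/45.3 + 1/31.4 = 0.5955 (1/kΩ).
R_b takes the fraction G_k/ΣG = 0.04808/0.5955 = 0.08074, so I = 29.1 × 0.08074 = 2.350 mA.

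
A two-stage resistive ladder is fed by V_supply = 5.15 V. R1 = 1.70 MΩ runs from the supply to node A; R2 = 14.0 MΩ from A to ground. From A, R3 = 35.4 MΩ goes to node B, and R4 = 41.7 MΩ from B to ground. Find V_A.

Node A sees R2 in parallel with the series input of stage 2, R3 + R4 = 77.10 MΩ.
R2 ‖ (R3+R4) = 11.85 MΩ.
So V_A = 5.15 × 0.8745 = 4.504 V.

V_A ≈ 4.50 V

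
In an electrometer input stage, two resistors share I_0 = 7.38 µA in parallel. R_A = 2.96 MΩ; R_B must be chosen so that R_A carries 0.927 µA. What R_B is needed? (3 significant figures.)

The fraction through R_A equals R_B/(R_A+R_B).
0.927/7.38 = R_B/(R_A + R_B) → R_B = R_A · (0.1256)/(1 − 0.1256) = 2.96 × 0.1437 = 0.4252 MΩ.

R_B ≈ 0.425 MΩ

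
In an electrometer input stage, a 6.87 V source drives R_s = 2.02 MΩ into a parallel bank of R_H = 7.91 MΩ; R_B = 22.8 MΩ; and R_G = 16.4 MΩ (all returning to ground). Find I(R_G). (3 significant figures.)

I ≈ 0.286 µA

Combine the parallel branches: R_p = (1/7.91 + 1/22.8 + 1/16.4)⁻¹ = 4.324 MΩ.
V_A by voltage divider: V_A = 6.87 × 4.324/(2.02 + 4.324) = 4.683 V.
I(R_G) = V_A / R_G = 4.683/16.4 = 0.2855 µA.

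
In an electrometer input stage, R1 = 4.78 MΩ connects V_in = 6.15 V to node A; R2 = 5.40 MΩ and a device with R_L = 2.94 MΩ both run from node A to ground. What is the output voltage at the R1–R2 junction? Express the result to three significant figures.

First combine the lower leg with the load: R2 ‖ R_L = 1.904 MΩ.
Now apply the divider: V_out = 6.15 × 0.2848 = 1.752 V.
(Unloaded it would be 3.26 V; the load pulls it down.)

V_out ≈ 1.75 V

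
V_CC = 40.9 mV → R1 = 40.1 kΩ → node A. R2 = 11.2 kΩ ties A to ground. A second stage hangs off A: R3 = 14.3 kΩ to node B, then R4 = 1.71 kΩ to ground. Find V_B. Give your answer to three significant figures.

The second stage (R3 + R4 = 16.01 kΩ) loads node A in parallel with R2.
Effective lower resistance at A: R2 ‖ 16.01 = 6.590 kΩ.
V_A = 40.9 × 6.590/(40.1 + 6.590) = 5.773 mV.
V_B = V_A × 0.1068 = 0.6166 mV.

V_B ≈ 0.617 mV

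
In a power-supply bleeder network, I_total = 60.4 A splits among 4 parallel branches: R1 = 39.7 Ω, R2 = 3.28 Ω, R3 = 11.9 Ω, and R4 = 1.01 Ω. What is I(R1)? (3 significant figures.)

I ≈ 1.08 A

ΣG = 1/39.7 + 1/3.28 + 1/11.9 + 1/1.01 = 1.404.
Current divider: I(R1) = I_total · G_k/ΣG = 60.4 × (0.02519/1.404) = 60.4 × 0.01794 = 1.083 A.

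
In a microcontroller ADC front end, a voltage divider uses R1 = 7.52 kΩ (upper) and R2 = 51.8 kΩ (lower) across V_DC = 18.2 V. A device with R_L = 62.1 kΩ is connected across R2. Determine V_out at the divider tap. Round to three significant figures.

V_out ≈ 14.4 V

The load sits in parallel with R2, giving an effective lower resistance R2' = R2·R_L/(R2+R_L) = 28.24 kΩ.
Now apply the divider: V_out = 18.2 × 0.7897 = 14.37 V.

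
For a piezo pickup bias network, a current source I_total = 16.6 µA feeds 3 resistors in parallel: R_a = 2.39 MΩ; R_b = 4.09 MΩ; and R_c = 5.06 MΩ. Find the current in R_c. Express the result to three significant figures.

Conductances: ΣG = 1/2.39 + 1/4.09 + 1/5.06 = 0.8605 (1/MΩ).
By the current-divider rule, I = I_total · G_k/ΣG = 16.6 × 0.2297 = 3.812 µA.

I ≈ 3.81 µA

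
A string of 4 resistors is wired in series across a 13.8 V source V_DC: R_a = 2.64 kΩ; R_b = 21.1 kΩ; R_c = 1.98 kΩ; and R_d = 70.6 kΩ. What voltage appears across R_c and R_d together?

V ≈ 10.4 V

ΣR = 2.64 + 21.1 + 1.98 + 70.6 = 96.32 kΩ.
R_{R_c..R_d} = 1.98 + 70.6 = 72.58 kΩ.
By the voltage-divider rule, V = 13.8 × 72.58/96.32 = 10.40 V.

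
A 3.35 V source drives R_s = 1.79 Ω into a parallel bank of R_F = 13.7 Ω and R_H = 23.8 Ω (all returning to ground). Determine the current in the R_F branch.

Parallel bank: R_p = 1/(1/13.7 + 1/23.8) = 8.695 Ω.
V_A = 3.35 × 8.695/10.48 = 2.778 V.
I(R_F) = V_A / R_F = 2.778/13.7 = 0.2028 A.

I ≈ 0.203 A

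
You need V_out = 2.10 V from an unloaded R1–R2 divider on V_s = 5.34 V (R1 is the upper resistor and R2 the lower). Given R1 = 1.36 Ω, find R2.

The divider ratio is R2/(R1+R2) = 2.10/5.34 = 0.3933.
R2 = R1 · 0.3933/(1 − 0.3933) = 0.8815 Ω.

R2 ≈ 0.881 Ω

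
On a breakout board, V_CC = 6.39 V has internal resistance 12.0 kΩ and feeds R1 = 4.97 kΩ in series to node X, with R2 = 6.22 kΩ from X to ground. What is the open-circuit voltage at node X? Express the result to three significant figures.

V_th ≈ 1.71 V

R1' = 12.0 + 4.97 = 16.97 kΩ (source resistance + R1).
With X open, the divider is unloaded: V_th = 6.39 × 6.22/23.19 = 1.714 V.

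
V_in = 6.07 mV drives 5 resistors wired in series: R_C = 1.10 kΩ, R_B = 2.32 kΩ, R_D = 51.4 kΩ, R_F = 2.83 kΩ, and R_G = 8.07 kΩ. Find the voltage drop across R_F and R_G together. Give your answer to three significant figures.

V ≈ 1.01 mV

ΣR = 1.10 + 2.32 + 51.4 + 2.83 + 8.07 = 65.72 kΩ.
R_{R_F..R_G} = 2.83 + 8.07 = 10.90 kΩ.
Voltage divider: V = V_in · (10.90 / 65.72) = 6.07 × 0.1659 = 1.007 mV.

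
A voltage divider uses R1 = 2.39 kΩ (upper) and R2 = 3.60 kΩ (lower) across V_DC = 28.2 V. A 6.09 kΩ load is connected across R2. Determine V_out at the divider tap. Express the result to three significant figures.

First combine the lower leg with the load: R2 ‖ R_L = 2.263 kΩ.
Now apply the divider: V_out = 28.2 × 0.4863 = 13.71 V.

V_out ≈ 13.7 V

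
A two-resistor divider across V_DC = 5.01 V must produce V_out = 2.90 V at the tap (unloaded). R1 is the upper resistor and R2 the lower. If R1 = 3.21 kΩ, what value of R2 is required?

R2 ≈ 4.41 kΩ

Required fraction k = V_out/V_DC = 0.5788.
Rearranging, R2 = R1·k/(1−k) = 3.21 × 1.374 = 4.412 kΩ.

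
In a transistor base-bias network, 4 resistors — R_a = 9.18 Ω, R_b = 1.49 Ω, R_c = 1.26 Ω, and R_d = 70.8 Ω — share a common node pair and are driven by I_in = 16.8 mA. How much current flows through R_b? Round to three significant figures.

Total conductance ΣG = 1/9.18 + 1/1.49 + 1/1.26 + 1/70.8 = 1.588 (units of 1/Ω).
R_b takes the fraction G_k/ΣG = 0.6711/1.588 = 0.4227, so I = 16.8 × 0.4227 = 7.101 mA.

I ≈ 7.10 mA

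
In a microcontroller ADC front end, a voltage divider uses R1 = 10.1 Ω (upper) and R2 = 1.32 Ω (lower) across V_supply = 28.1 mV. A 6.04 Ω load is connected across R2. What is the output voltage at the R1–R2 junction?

R2 ‖ R_L = (1.32 × 6.04)/(1.32 + 6.04) = 1.083 Ω.
Then V_out = V_supply · R2'/(R1 + R2') = 28.1 × 1.083/11.18 = 2.722 mV.

V_out ≈ 2.72 mV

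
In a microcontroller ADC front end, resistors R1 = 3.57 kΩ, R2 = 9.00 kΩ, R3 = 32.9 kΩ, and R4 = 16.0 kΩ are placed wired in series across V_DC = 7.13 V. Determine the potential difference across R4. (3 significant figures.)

V ≈ 1.86 V

Total series resistance ΣR = 3.57 + 9.00 + 32.9 + 16.0 = 61.47 kΩ.
Voltage divider: V = V_DC · (16.00 / 61.47) = 7.13 × 0.2603 = 1.856 V.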